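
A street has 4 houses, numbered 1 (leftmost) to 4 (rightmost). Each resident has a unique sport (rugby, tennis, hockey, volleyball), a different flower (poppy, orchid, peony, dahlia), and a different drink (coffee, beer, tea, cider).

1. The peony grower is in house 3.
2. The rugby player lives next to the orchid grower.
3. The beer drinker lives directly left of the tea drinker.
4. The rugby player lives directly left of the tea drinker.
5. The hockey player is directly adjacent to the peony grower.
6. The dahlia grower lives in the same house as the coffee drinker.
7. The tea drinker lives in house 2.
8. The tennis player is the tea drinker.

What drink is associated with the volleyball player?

cider

From clue 1, the peony grower must be in house 3.
Clue 7 places the tea drinker in house 2.
The tennis player is in house 2 (clue 8).
So house 4 gets hockey for sport.
Clue 3 places the beer drinker in house 1.
Clue 4: the rugby player is in house 1.
House 3 sport: only volleyball fits.
So house 3 gets cider for drink.
House 4 drink: only coffee fits.
Clue 2: the orchid grower is in house 2.
From clue 6, the dahlia grower must be in house 4.
That leaves poppy as the flower for house 1.
So: house 1 = rugby/poppy/beer, house 2 = tennis/orchid/tea, house 3 = volleyball/peony/cider, house 4 = hockey/dahlia/coffee.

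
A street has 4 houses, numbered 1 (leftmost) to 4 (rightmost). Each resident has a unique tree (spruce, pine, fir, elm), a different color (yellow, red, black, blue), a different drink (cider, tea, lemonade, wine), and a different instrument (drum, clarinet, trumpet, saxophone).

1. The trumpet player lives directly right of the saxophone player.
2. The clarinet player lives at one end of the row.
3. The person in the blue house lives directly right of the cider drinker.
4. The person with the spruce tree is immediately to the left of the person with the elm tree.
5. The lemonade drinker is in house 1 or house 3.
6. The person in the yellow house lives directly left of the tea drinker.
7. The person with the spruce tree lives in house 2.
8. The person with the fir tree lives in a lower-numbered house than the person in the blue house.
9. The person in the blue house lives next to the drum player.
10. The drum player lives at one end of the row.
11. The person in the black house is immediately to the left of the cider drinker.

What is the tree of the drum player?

Clue 7 places the person with the spruce tree in house 2.
Clue 4: the person with the elm tree is in house 3.
Clue 9 places the person in the blue house in house 3.
Clue 9: the drum player is in house 4.
That leaves pine as the tree for house 4.
So house 4 gets red for color.
The only instrument still possible for house 1 is clarinet.
From clue 1, the trumpet player must be in house 3.
The saxophone player is in house 2 (clue 1).
From clue 3, the cider drinker must be in house 2.
Clue 11 places the person in the black house in house 1.
House 1 tree: only fir fits.
The only color still possible for house 2 is yellow.
The only drink still possible for house 1 is lemonade.
That leaves tea as the drink for house 3.
That leaves wine as the drink for house 4.
So: house 1 = fir/black/lemonade/clarinet, house 2 = spruce/yellow/cider/saxophone, house 3 = elm/blue/tea/trumpet, house 4 = pine/red/wine/drum.

pine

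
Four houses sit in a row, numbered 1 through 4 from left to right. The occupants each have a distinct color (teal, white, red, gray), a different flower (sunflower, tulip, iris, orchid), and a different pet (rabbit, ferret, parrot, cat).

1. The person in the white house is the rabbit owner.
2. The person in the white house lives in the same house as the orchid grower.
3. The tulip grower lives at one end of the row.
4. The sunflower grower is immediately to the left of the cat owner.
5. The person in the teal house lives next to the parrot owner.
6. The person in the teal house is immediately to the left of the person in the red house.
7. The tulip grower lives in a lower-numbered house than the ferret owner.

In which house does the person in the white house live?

4

Clue 7: the tulip grower is in house 1.
So house 1 gets parrot for pet.
From clue 5, the person in the teal house must be in house 2.
Clue 6: the person in the red house is in house 3.
House 1's color must be gray (nothing else left).
The only color still possible for house 4 is white.
Clue 1 places the rabbit owner in house 4.
Clue 2: the orchid grower is in house 4.
The only pet still possible for house 2 is ferret.
So house 3 gets cat for pet.
From clue 4, the sunflower grower must be in house 2.
House 3's flower must be iris (nothing else left).
So: house 1 = gray/tulip/parrot, house 2 = teal/sunflower/ferret, house 3 = red/iris/cat, house 4 = white/orchid/rabbit.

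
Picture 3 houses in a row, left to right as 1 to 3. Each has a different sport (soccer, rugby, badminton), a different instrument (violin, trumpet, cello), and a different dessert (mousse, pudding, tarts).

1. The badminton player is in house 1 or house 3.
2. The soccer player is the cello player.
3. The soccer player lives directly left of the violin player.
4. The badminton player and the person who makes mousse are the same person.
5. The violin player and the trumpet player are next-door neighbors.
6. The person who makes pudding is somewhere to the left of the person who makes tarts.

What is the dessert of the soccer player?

The badminton player is narrowed to house 1 or 3; consider each.
Placing it in house 1 leads to a contradiction, so it's in house 3.
The person who makes mousse is in house 3 (clue 4).
That leaves pudding as the dessert for house 1.
That leaves tarts as the dessert for house 2.
The rugby player is narrowed to house 1 or 2; consider each.
Placing it in house 1 leads to a contradiction, so it's in house 2.
So house 1 gets soccer for sport.
Clue 2 places the cello player in house 1.
By clue 3, the violin player is in house 2.
The only instrument still possible for house 3 is trumpet.
So: house 1 = soccer/cello/pudding, house 2 = rugby/violin/tarts, house 3 = badminton/trumpet/mousse.

pudding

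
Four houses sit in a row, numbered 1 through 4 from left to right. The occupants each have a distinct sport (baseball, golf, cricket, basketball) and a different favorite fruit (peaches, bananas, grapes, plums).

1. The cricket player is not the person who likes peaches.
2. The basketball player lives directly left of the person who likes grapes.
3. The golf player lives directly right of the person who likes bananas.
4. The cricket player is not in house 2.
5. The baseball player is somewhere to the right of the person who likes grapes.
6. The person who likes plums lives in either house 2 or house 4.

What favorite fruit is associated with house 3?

The baseball player is narrowed to house 3 or 4; consider each.
Placing it in house 4 leads to a contradiction, so it's in house 3.
From clue 5, the person who likes grapes must be in house 2.
The only favorite fruit still possible for house 4 is plums.
By clue 2, the basketball player is in house 1.
That leaves golf as the sport for house 2.
So house 4 gets cricket for sport.
The person who likes bananas is in house 1 (clue 3).
That leaves peaches as the favorite fruit for house 3.
So: house 1 = basketball/bananas, house 2 = golf/grapes, house 3 = baseball/peaches, house 4 = cricket/plums.

peaches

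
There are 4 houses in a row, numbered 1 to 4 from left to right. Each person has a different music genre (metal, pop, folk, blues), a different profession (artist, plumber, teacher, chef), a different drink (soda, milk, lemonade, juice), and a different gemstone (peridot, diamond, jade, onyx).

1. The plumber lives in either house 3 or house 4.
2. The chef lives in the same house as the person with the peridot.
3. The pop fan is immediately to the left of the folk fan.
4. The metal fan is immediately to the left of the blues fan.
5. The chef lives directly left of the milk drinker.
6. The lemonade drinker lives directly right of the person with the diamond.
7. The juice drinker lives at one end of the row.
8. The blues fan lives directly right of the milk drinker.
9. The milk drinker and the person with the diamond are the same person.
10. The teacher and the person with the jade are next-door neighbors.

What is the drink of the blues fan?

House 1 music genre: only pop fits.
From clue 3, the folk fan must be in house 2.
House 4's music genre must be blues (nothing else left).
The milk drinker is in house 3 (clue 8).
By clue 9, the person with the diamond is in house 3.
So house 3 gets metal for music genre.
House 1 drink: only juice fits.
The only drink still possible for house 2 is soda.
House 4's drink must be lemonade (nothing else left).
The chef is in house 2 (clue 5).
The person with the peridot is in house 2 (clue 2).
The only gemstone still possible for house 1 is onyx.
House 4 gemstone: only jade fits.
Clue 10: the teacher is in house 3.
That leaves artist as the profession for house 1.
House 4 profession: only plumber fits.
So: house 1 = pop/artist/juice/onyx, house 2 = folk/chef/soda/peridot, house 3 = metal/teacher/milk/diamond, house 4 = blues/plumber/lemonade/jade.

lemonade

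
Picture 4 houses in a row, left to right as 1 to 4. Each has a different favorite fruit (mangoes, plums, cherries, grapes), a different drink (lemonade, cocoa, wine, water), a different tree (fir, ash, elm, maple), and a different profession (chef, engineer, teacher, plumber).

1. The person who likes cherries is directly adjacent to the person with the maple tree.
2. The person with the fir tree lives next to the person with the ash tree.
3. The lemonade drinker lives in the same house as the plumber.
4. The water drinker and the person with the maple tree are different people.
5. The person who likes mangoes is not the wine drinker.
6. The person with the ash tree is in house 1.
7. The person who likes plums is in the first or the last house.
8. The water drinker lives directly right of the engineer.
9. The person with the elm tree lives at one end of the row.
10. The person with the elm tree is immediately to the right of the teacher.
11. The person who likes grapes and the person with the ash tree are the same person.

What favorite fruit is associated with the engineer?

grapes

By clue 6, the person with the ash tree is in house 1.
Clue 10 places the person with the elm tree in house 4.
Clue 10: the teacher is in house 3.
From clue 11, the person who likes grapes must be in house 1.
From clue 2, the person with the fir tree must be in house 2.
House 4's favorite fruit must be plums (nothing else left).
House 3's tree must be maple (nothing else left).
Clue 1 places the person who likes cherries in house 2.
From clue 4, the water drinker must be in house 2.
From clue 8, the engineer must be in house 1.
So house 3 gets mangoes for favorite fruit.
From clue 3, the lemonade drinker must be in house 4.
Clue 3 places the plumber in house 4.
House 1's drink must be wine (nothing else left).
House 3's drink must be cocoa (nothing else left).
So house 2 gets chef for profession.
So: house 1 = grapes/wine/ash/engineer, house 2 = cherries/water/fir/chef, house 3 = mangoes/cocoa/maple/teacher, house 4 = plums/lemonade/elm/plumber.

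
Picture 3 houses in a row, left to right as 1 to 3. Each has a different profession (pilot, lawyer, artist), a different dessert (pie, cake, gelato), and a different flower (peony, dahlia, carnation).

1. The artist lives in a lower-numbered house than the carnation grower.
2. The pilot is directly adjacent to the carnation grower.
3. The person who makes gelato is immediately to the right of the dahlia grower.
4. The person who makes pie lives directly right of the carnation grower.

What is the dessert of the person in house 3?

By clue 4, the person who makes pie is in house 3.
The carnation grower is in house 2 (clue 4).
That leaves cake as the dessert for house 1.
House 2 dessert: only gelato fits.
House 3's flower must be peony (nothing else left).
By clue 1, the artist is in house 1.
House 2's profession must be lawyer (nothing else left).
So house 3 gets pilot for profession.
House 1 flower: only dahlia fits.
So: house 1 = artist/cake/dahlia, house 2 = lawyer/gelato/carnation, house 3 = pilot/pie/peony.

pie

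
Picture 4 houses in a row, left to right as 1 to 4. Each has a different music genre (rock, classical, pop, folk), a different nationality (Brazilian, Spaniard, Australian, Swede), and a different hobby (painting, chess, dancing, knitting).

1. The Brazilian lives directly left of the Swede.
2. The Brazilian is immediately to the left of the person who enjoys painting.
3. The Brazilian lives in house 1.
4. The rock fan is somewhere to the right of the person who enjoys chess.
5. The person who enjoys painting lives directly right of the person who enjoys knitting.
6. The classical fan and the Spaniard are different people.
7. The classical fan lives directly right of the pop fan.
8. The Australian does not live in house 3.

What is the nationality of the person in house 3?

From clue 3, the Brazilian must be in house 1.
From clue 1, the Swede must be in house 2.
Clue 2: the person who enjoys painting is in house 2.
The person who enjoys knitting is in house 1 (clue 5).
That leaves Spaniard as the nationality for house 3.
So house 4 gets Australian for nationality.
That leaves dancing as the hobby for house 4.
The rock fan is in house 4 (clue 4).
House 2's music genre must be classical (nothing else left).
That leaves chess as the hobby for house 3.
Clue 7 places the pop fan in house 1.
House 3's music genre must be folk (nothing else left).
So: house 1 = pop/Brazilian/knitting, house 2 = classical/Swede/painting, house 3 = folk/Spaniard/chess, house 4 = rock/Australian/dancing.

Spaniard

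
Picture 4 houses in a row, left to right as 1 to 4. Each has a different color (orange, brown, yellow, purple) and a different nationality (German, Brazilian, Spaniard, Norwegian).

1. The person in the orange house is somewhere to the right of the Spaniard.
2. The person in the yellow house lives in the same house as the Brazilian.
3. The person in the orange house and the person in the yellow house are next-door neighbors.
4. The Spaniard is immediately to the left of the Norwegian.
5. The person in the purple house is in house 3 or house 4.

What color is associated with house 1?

The person in the purple house is narrowed to house 3 or 4; consider each.
Placing it in house 3 leads to a contradiction, so it's in house 4.
House 4's nationality must be German (nothing else left).
The person in the orange house is narrowed to house 2 or 3; consider each.
Placing it in house 3 leads to a contradiction, so it's in house 2.
From clue 1, the Spaniard must be in house 1.
From clue 4, the Norwegian must be in house 2.
House 3 nationality: only Brazilian fits.
From clue 2, the person in the yellow house must be in house 3.
House 1 color: only brown fits.
So: house 1 = brown/Spaniard, house 2 = orange/Norwegian, house 3 = yellow/Brazilian, house 4 = purple/German.

brown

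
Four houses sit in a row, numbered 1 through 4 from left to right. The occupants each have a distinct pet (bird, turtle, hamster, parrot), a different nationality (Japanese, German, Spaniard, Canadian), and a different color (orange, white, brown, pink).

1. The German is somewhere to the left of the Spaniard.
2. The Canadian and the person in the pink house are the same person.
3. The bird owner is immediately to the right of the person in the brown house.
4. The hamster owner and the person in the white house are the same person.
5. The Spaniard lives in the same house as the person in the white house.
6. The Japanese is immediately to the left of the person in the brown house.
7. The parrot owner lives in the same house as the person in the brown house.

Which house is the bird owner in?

3

The only pet still possible for house 1 is turtle.
The bird owner is narrowed to house 3 or 4; consider each.
Placing it in house 4 leads to a contradiction, so it's in house 3.
From clue 3, the person in the brown house must be in house 2.
By clue 6, the Japanese is in house 1.
Clue 7 places the parrot owner in house 2.
So house 4 gets hamster for pet.
The person in the white house is in house 4 (clue 4).
Clue 5 places the Spaniard in house 4.
The only nationality still possible for house 2 is German.
So house 3 gets Canadian for nationality.
House 1 color: only orange fits.
The only color still possible for house 3 is pink.
So: house 1 = turtle/Japanese/orange, house 2 = parrot/German/brown, house 3 = bird/Canadian/pink, house 4 = hamster/Spaniard/white.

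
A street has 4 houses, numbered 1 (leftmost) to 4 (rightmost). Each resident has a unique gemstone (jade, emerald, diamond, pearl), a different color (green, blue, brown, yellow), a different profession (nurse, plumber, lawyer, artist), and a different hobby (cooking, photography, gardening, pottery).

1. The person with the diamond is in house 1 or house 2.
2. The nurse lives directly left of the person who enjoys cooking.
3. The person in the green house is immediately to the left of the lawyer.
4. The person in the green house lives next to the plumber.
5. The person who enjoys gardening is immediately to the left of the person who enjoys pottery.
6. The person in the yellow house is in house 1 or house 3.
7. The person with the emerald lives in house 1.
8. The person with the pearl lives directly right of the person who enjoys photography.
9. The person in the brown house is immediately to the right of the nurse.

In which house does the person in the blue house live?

2

From clue 7, the person with the emerald must be in house 1.
The only gemstone still possible for house 2 is diamond.
So house 1 gets gardening for hobby.
The person who enjoys pottery is in house 2 (clue 5).
That leaves cooking as the hobby for house 4.
Clue 2: the nurse is in house 3.
By clue 8, the person with the pearl is in house 4.
From clue 9, the person in the brown house must be in house 4.
House 3's gemstone must be jade (nothing else left).
House 3's hobby must be photography (nothing else left).
So house 2 gets blue for color.
So house 1 gets artist for profession.
The person in the green house is narrowed to house 1 or 3; consider each.
Placing it in house 1 leads to a contradiction, so it's in house 3.
By clue 3, the lawyer is in house 4.
House 1 color: only yellow fits.
House 2 profession: only plumber fits.
So: house 1 = emerald/yellow/artist/gardening, house 2 = diamond/blue/plumber/pottery, house 3 = jade/green/nurse/photography, house 4 = pearl/brown/lawyer/cooking.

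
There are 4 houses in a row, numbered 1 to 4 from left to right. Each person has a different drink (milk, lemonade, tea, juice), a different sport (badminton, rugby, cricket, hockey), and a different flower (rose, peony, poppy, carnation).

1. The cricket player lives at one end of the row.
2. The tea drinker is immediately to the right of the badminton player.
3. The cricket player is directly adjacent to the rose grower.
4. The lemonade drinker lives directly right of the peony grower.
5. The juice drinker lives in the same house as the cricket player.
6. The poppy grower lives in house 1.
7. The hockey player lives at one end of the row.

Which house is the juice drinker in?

1

By clue 6, the poppy grower is in house 1.
The only flower still possible for house 4 is carnation.
The juice drinker is narrowed to house 1 or 4; consider each.
Placing it in house 4 leads to a contradiction, so it's in house 1.
From clue 5, the cricket player must be in house 1.
The only sport still possible for house 4 is hockey.
Clue 3: the rose grower is in house 2.
House 2's drink must be milk (nothing else left).
So house 3 gets peony for flower.
By clue 4, the lemonade drinker is in house 4.
House 3's drink must be tea (nothing else left).
Clue 2: the badminton player is in house 2.
House 3's sport must be rugby (nothing else left).
So: house 1 = juice/cricket/poppy, house 2 = milk/badminton/rose, house 3 = tea/rugby/peony, house 4 = lemonade/hockey/carnation.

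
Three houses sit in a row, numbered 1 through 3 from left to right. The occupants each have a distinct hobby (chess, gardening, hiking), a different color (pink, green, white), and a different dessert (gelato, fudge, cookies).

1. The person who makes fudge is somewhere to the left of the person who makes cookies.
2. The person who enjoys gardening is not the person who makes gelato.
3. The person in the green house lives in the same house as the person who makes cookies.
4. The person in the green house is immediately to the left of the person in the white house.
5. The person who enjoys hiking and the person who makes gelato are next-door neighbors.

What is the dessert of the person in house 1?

fudge

Clue 4: the person in the green house is in house 2.
From clue 4, the person in the white house must be in house 3.
That leaves pink as the color for house 1.
Clue 3 places the person who makes cookies in house 2.
House 3 dessert: only gelato fits.
The person who enjoys hiking is in house 2 (clue 5).
So house 3 gets chess for hobby.
The only dessert still possible for house 1 is fudge.
House 1 hobby: only gardening fits.
So: house 1 = gardening/pink/fudge, house 2 = hiking/green/cookies, house 3 = chess/white/gelato.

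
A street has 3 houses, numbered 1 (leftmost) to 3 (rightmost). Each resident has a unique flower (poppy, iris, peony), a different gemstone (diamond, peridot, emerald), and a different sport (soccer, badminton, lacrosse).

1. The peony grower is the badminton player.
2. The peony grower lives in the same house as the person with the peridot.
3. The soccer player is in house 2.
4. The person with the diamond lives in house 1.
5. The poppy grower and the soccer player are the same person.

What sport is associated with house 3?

badminton

By clue 3, the soccer player is in house 2.
From clue 4, the person with the diamond must be in house 1.
Clue 5: the poppy grower is in house 2.
The peony grower is in house 3 (clue 2).
By clue 2, the person with the peridot is in house 3.
That leaves iris as the flower for house 1.
The only gemstone still possible for house 2 is emerald.
Clue 1: the badminton player is in house 3.
House 1's sport must be lacrosse (nothing else left).
So: house 1 = iris/diamond/lacrosse, house 2 = poppy/emerald/soccer, house 3 = peony/peridot/badminton.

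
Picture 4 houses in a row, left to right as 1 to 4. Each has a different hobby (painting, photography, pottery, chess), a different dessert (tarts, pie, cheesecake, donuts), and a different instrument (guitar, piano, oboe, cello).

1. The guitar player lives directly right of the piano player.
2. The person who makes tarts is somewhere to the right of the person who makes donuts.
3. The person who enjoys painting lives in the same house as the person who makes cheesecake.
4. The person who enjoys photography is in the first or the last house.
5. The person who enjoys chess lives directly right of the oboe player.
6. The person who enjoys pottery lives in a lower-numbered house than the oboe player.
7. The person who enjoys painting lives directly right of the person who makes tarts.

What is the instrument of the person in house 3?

oboe

House 2's hobby must be pottery (nothing else left).
By clue 6, the oboe player is in house 3.
House 1 hobby: only photography fits.
By clue 1, the guitar player is in house 2.
Clue 1: the piano player is in house 1.
Clue 5: the person who enjoys chess is in house 4.
The only hobby still possible for house 3 is painting.
House 4 instrument: only cello fits.
From clue 3, the person who makes cheesecake must be in house 3.
Clue 7 places the person who makes tarts in house 2.
So house 1 gets donuts for dessert.
House 4 dessert: only pie fits.
So: house 1 = photography/donuts/piano, house 2 = pottery/tarts/guitar, house 3 = painting/cheesecake/oboe, house 4 = chess/pie/cello.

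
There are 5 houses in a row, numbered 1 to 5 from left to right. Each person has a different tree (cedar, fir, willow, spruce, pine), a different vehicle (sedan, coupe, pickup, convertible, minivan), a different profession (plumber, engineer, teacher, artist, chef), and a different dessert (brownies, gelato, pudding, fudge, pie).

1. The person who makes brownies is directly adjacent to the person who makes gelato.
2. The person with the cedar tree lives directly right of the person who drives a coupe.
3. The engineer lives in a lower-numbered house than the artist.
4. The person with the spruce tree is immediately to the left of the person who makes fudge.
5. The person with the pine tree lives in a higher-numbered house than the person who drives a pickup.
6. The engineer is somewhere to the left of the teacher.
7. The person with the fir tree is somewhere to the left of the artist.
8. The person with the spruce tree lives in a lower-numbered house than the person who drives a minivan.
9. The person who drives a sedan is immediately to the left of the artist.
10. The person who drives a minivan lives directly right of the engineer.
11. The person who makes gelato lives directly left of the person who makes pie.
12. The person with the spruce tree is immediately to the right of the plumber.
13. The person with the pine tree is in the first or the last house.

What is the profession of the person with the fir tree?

chef

Clue 13: the person with the pine tree is in house 5.
The person with the cedar tree is narrowed to house 2 or 3 or 4; consider each.
Placing it in house 3 and house 4 leads to a contradiction, so it's in house 2.
Clue 2: the person who drives a coupe is in house 1.
House 1's profession must be chef (nothing else left).
So house 2 gets plumber for profession.
Clue 12 places the person with the spruce tree in house 3.
House 3's profession must be engineer (nothing else left).
From clue 4, the person who makes fudge must be in house 4.
The person who drives a minivan is in house 4 (clue 10).
The only vehicle still possible for house 5 is convertible.
Clue 9 places the artist in house 4.
So house 2 gets pickup for vehicle.
That leaves sedan as the vehicle for house 3.
That leaves teacher as the profession for house 5.
So house 5 gets pudding for dessert.
Clue 7: the person with the fir tree is in house 1.
That leaves willow as the tree for house 4.
The person who makes gelato is narrowed to house 1 or 2; consider each.
Placing it in house 1 leads to a contradiction, so it's in house 2.
Clue 11: the person who makes pie is in house 3.
House 1's dessert must be brownies (nothing else left).
So: house 1 = fir/coupe/chef/brownies, house 2 = cedar/pickup/plumber/gelato, house 3 = spruce/sedan/engineer/pie, house 4 = willow/minivan/artist/fudge, house 5 = pine/convertible/teacher/pudding.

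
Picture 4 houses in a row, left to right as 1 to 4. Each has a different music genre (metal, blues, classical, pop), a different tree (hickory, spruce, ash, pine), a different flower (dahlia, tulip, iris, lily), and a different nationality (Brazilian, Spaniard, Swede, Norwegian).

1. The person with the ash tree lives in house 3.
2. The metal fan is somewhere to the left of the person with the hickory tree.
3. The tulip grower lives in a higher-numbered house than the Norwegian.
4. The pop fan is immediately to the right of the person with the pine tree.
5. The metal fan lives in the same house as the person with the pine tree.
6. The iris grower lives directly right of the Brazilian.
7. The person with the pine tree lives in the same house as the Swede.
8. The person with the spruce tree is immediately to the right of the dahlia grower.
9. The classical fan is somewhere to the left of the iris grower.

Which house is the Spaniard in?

4

The person with the ash tree is in house 3 (clue 1).
House 1's tree must be pine (nothing else left).
The only nationality still possible for house 4 is Spaniard.
Clue 4: the pop fan is in house 2.
From clue 5, the metal fan must be in house 1.
Clue 7: the Swede is in house 1.
The only music genre still possible for house 4 is blues.
Clue 9 places the iris grower in house 4.
The only music genre still possible for house 3 is classical.
House 2 flower: only lily fits.
The Norwegian is in house 2 (clue 3).
The Brazilian is in house 3 (clue 6).
That leaves dahlia as the flower for house 1.
That leaves tulip as the flower for house 3.
The person with the spruce tree is in house 2 (clue 8).
The only tree still possible for house 4 is hickory.
So: house 1 = metal/pine/dahlia/Swede, house 2 = pop/spruce/lily/Norwegian, house 3 = classical/ash/tulip/Brazilian, house 4 = blues/hickory/iris/Spaniard.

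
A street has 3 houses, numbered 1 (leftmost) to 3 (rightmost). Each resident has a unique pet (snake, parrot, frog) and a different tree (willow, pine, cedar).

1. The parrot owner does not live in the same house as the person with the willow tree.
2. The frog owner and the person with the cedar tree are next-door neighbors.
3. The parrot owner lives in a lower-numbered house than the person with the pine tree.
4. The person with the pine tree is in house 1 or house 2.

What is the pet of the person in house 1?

Clue 4 places the person with the pine tree in house 2.
By clue 2, the frog owner is in house 2.
Clue 3: the parrot owner is in house 1.
So house 3 gets snake for pet.
From clue 1, the person with the willow tree must be in house 3.
That leaves cedar as the tree for house 1.
So: house 1 = parrot/cedar, house 2 = frog/pine, house 3 = snake/willow.

parrot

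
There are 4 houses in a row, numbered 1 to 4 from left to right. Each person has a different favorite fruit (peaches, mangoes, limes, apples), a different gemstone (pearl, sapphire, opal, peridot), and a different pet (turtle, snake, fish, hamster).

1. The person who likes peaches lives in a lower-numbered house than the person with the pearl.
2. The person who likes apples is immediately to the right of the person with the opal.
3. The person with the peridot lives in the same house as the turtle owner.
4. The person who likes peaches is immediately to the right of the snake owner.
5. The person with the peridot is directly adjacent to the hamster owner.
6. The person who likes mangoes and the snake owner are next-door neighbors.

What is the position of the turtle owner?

3

The person who likes peaches is narrowed to house 2 or 3; consider each.
Placing it in house 2 leads to a contradiction, so it's in house 3.
Clue 1: the person with the pearl is in house 4.
Clue 4 places the snake owner in house 2.
So house 1 gets mangoes for favorite fruit.
By clue 5, the person with the peridot is in house 3.
Clue 5: the hamster owner is in house 4.
So house 2 gets sapphire for gemstone.
By clue 2, the person who likes apples is in house 2.
Clue 3: the turtle owner is in house 3.
That leaves limes as the favorite fruit for house 4.
That leaves opal as the gemstone for house 1.
The only pet still possible for house 1 is fish.
So: house 1 = mangoes/opal/fish, house 2 = apples/sapphire/snake, house 3 = peaches/peridot/turtle, house 4 = limes/pearl/hamster.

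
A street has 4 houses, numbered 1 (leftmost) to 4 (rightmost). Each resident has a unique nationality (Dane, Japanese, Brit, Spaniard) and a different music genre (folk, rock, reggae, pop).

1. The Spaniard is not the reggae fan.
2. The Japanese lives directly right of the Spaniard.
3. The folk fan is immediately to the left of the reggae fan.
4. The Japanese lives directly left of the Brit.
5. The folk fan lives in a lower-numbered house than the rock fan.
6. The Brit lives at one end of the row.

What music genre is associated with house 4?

The Brit is in house 4 (clue 6).
From clue 4, the Japanese must be in house 3.
From clue 2, the Spaniard must be in house 2.
House 1 nationality: only Dane fits.
That leaves pop as the music genre for house 1.
House 2's music genre must be folk (nothing else left).
From clue 3, the reggae fan must be in house 3.
So house 4 gets rock for music genre.
So: house 1 = Dane/pop, house 2 = Spaniard/folk, house 3 = Japanese/reggae, house 4 = Brit/rock.

rock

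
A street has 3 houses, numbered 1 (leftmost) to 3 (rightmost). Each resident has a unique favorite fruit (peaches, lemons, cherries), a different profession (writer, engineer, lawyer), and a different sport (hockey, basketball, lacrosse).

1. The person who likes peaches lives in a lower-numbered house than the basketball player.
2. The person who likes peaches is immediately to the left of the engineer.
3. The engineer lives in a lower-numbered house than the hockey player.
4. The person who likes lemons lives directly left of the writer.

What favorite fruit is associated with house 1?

By clue 3, the engineer is in house 2.
The hockey player is in house 3 (clue 3).
The only favorite fruit still possible for house 3 is cherries.
House 1's profession must be lawyer (nothing else left).
That leaves writer as the profession for house 3.
House 1 sport: only lacrosse fits.
The only sport still possible for house 2 is basketball.
Clue 1 places the person who likes peaches in house 1.
From clue 4, the person who likes lemons must be in house 2.
So: house 1 = peaches/lawyer/lacrosse, house 2 = lemons/engineer/basketball, house 3 = cherries/writer/hockey.

peaches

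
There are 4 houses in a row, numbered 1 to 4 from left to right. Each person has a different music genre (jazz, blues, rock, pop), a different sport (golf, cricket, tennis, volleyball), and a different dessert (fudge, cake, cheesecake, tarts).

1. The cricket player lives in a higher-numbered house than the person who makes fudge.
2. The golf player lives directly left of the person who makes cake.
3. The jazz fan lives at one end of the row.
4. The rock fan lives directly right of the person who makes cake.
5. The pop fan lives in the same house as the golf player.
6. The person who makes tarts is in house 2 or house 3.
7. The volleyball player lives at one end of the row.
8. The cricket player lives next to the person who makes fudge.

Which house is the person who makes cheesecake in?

The only dessert still possible for house 4 is cheesecake.
House 1's dessert must be fudge (nothing else left).
From clue 8, the cricket player must be in house 2.
House 3 sport: only tennis fits.
That leaves volleyball as the sport for house 4.
By clue 2, the person who makes cake is in house 2.
The rock fan is in house 3 (clue 4).
From clue 5, the pop fan must be in house 1.
The only music genre still possible for house 2 is blues.
So house 4 gets jazz for music genre.
So house 1 gets golf for sport.
The only dessert still possible for house 3 is tarts.
So: house 1 = pop/golf/fudge, house 2 = blues/cricket/cake, house 3 = rock/tennis/tarts, house 4 = jazz/volleyball/cheesecake.

4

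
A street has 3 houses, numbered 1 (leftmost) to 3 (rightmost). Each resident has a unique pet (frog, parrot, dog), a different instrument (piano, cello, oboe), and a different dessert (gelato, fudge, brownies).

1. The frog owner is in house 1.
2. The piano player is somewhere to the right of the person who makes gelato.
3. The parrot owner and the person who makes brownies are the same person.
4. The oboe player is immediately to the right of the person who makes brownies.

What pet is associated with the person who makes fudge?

Clue 1: the frog owner is in house 1.
The only instrument still possible for house 1 is cello.
So house 3 gets fudge for dessert.
From clue 3, the parrot owner must be in house 2.
Clue 3 places the person who makes brownies in house 2.
By clue 4, the oboe player is in house 3.
The only pet still possible for house 3 is dog.
That leaves piano as the instrument for house 2.
That leaves gelato as the dessert for house 1.
So: house 1 = frog/cello/gelato, house 2 = parrot/piano/brownies, house 3 = dog/oboe/fudge.

dog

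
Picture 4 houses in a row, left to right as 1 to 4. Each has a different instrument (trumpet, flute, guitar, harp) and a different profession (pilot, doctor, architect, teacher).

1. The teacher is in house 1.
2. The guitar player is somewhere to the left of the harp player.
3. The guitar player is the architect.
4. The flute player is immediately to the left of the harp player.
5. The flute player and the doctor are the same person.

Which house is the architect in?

2

From clue 1, the teacher must be in house 1.
House 4 profession: only pilot fits.
So house 1 gets trumpet for instrument.
The only instrument still possible for house 4 is harp.
Clue 4: the flute player is in house 3.
Clue 5: the doctor is in house 3.
So house 2 gets guitar for instrument.
The only profession still possible for house 2 is architect.
So: house 1 = trumpet/teacher, house 2 = guitar/architect, house 3 = flute/doctor, house 4 = harp/pilot.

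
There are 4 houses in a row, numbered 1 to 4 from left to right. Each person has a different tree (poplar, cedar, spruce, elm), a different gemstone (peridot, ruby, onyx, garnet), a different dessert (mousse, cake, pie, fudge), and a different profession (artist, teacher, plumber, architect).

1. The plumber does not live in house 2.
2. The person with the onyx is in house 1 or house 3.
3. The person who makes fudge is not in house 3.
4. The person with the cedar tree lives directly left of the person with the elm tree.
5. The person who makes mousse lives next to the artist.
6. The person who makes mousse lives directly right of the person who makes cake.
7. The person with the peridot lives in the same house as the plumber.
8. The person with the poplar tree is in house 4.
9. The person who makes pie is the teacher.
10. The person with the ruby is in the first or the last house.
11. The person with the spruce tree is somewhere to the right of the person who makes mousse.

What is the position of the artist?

Clue 8 places the person with the poplar tree in house 4.
So house 1 gets cedar for tree.
So house 2 gets elm for tree.
So house 3 gets spruce for tree.
House 2's gemstone must be garnet (nothing else left).
From clue 11, the person who makes mousse must be in house 2.
House 1's dessert must be cake (nothing else left).
House 3's dessert must be pie (nothing else left).
House 4's dessert must be fudge (nothing else left).
Clue 9: the teacher is in house 3.
House 2's profession must be architect (nothing else left).
House 4 profession: only plumber fits.
From clue 7, the person with the peridot must be in house 4.
That leaves ruby as the gemstone for house 1.
House 3 gemstone: only onyx fits.
So house 1 gets artist for profession.
So: house 1 = cedar/ruby/cake/artist, house 2 = elm/garnet/mousse/architect, house 3 = spruce/onyx/pie/teacher, house 4 = poplar/peridot/fudge/plumber.

1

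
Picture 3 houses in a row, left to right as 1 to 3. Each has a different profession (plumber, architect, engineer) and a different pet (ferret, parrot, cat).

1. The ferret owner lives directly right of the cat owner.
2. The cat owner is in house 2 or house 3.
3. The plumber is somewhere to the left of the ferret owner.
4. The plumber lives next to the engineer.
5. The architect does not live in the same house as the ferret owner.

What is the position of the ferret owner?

The cat owner is in house 2 (clue 2).
That leaves parrot as the pet for house 1.
The only pet still possible for house 3 is ferret.
House 3's profession must be engineer (nothing else left).
From clue 4, the plumber must be in house 2.
House 1's profession must be architect (nothing else left).
So: house 1 = architect/parrot, house 2 = plumber/cat, house 3 = engineer/ferret.

3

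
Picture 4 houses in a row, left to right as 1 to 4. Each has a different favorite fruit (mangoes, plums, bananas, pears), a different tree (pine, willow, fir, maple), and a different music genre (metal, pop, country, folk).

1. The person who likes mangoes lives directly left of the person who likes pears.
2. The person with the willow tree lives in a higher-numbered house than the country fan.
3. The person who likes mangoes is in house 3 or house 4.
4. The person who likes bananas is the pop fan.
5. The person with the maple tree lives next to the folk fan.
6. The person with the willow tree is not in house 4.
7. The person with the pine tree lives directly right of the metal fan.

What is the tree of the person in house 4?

By clue 3, the person who likes mangoes is in house 3.
The person who likes pears is in house 4 (clue 1).
That leaves folk as the music genre for house 4.
Clue 5: the person with the maple tree is in house 3.
So house 1 gets fir for tree.
That leaves pine as the tree for house 4.
House 3 music genre: only metal fits.
The country fan is in house 1 (clue 2).
House 2 tree: only willow fits.
So house 2 gets pop for music genre.
Clue 4 places the person who likes bananas in house 2.
The only favorite fruit still possible for house 1 is plums.
So: house 1 = plums/fir/country, house 2 = bananas/willow/pop, house 3 = mangoes/maple/metal, house 4 = pears/pine/folk.

pine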